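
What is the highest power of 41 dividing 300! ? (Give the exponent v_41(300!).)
v_41(300!) = 7

Legendre's formula: v_p(n!) = Σ_{k ≥ 1} ⌊n / p^k⌋. For p = 41, n = 300, the terms are:
  ⌊300/41^1⌋ = ⌊300/41⌋ = 7
(the next term ⌊300/41^2⌋ = 0, terminating the sum). Summing: v_41(300!) = 7 = 7.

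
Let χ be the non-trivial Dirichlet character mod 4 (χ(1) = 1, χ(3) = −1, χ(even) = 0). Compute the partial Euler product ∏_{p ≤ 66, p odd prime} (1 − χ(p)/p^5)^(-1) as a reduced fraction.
∏ = 478212334295798677259125227573990358291095208018494528428976877948999059062284551009530475199/480056794509206891424767146601704797711651986953735424570384919662551238689346859653136384000

The odd primes p ≤ 66 are [3, 5, 7, 11, 13, 17, 19, 23, 29, 31, 37, 41, 43, 47, 53, 59, 61]. For each, χ(p) = 1 if p ≡ 1 mod 4, χ(p) = −1 if p ≡ 3 mod 4. Taking (1 − χ(p)/p^5)^(-1) = p^5/(p^5 − χ(p)): (1 − (-1)/3^5)^(-1) · (1 − (1)/5^5)^(-1) · (1 − (-1)/7^5)^(-1) · (1 − (-1)/11^5)^(-1) · (1 − (1)/13^5)^(-1) · (1 − (1)/17^5)^(-1) · (1 − (-1)/19^5)^(-1) · (1 − (-1)/23^5)^(-1) · (1 − (1)/29^5)^(-1) · (1 − (-1)/31^5)^(-1) · (1 − (1)/37^5)^(-1) · (1 − (1)/41^5)^(-1) · (1 − (-1)/43^5)^(-1) · (1 − (-1)/47^5)^(-1) · (1 − (1)/53^5)^(-1) · (1 − (-1)/59^5)^(-1) · (1 − (1)/61^5)^(-1) = 478212334295798677259125227573990358291095208018494528428976877948999059062284551009530475199/480056794509206891424767146601704797711651986953735424570384919662551238689346859653136384000.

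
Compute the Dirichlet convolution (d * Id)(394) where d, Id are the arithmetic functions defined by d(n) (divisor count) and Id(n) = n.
(d * Id)(394) = 796

Divisors of 394: [1, 2, 197, 394]. For each d | 394:
  d = 1: d(1) · Id(394/1) = 1 · 394 = 394
  d = 2: d(2) · Id(394/2) = 2 · 197 = 394
  d = 197: d(197) · Id(394/197) = 2 · 2 = 4
  d = 394: d(394) · Id(394/394) = 4 · 1 = 4
Summing: (d * Id)(394) = 394 + 394 + 4 + 4 = 796.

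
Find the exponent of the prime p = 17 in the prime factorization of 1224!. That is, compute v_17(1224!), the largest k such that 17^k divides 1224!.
v_17(1224!) = 76

Legendre's formula: v_p(n!) = Σ_{k ≥ 1} ⌊n / p^k⌋. For p = 17, n = 1224, the terms are:
  ⌊1224/17^1⌋ = ⌊1224/17⌋ = 72
  ⌊1224/17^2⌋ = ⌊1224/289⌋ = 4
(the next term ⌊1224/17^3⌋ = 0, terminating the sum). Summing: v_17(1224!) = 72 + 4 = 76.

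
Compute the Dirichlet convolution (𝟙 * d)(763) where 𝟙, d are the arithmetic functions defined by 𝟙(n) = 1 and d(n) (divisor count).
(𝟙 * d)(763) = 9

Divisors of 763: [1, 7, 109, 763]. For each d | 763:
  d = 1: 𝟙(1) · d(763/1) = 1 · 4 = 4
  d = 7: 𝟙(7) · d(763/7) = 1 · 2 = 2
  d = 109: 𝟙(109) · d(763/109) = 1 · 2 = 2
  d = 763: 𝟙(763) · d(763/763) = 1 · 1 = 1
Summing: (𝟙 * d)(763) = 4 + 2 + 2 + 1 = 9.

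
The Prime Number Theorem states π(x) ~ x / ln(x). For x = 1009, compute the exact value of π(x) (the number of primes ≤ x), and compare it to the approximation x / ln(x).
π(1009) = 169;  x/ln(x) ≈ 145.88;  relative error ≈ 13.68%.

Directly count primes up to 1009: π(1009) = 169. The PNT approximation gives 1009/ln(1009) ≈ 1009/6.91672 ≈ 145.88. Relative error (π(x) − x/ln(x)) / π(x) ≈ 13.68%; the approximation is known to undercount slightly (Li(x) is a better estimate).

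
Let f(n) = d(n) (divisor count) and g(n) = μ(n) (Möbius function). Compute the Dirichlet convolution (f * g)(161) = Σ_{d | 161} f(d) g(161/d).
(d * μ)(161) = 1

Divisors of 161: [1, 7, 23, 161]. For each d | 161:
  d = 1: d(1) · μ(161/1) = 1 · 1 = 1
  d = 7: d(7) · μ(161/7) = 2 · -1 = -2
  d = 23: d(23) · μ(161/23) = 2 · -1 = -2
  d = 161: d(161) · μ(161/161) = 4 · 1 = 4
Summing: (d * μ)(161) = 1 + -2 + -2 + 4 = 1.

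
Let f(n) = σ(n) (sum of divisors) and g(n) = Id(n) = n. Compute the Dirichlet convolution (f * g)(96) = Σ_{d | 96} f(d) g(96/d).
(σ * Id)(96) = 2247

Divisors of 96: [1, 2, 3, 4, 6, 8, 12, 16, 24, 32, 48, 96]. For each d | 96:
  d = 1: σ(1) · Id(96/1) = 1 · 96 = 96
  d = 2: σ(2) · Id(96/2) = 3 · 48 = 144
  d = 3: σ(3) · Id(96/3) = 4 · 32 = 128
  d = 4: σ(4) · Id(96/4) = 7 · 24 = 168
  d = 6: σ(6) · Id(96/6) = 12 · 16 = 192
  d = 8: σ(8) · Id(96/8) = 15 · 12 = 180
  d = 12: σ(12) · Id(96/12) = 28 · 8 = 224
  d = 16: σ(16) · Id(96/16) = 31 · 6 = 186
  d = 24: σ(24) · Id(96/24) = 60 · 4 = 240
  d = 32: σ(32) · Id(96/32) = 63 · 3 = 189
  d = 48: σ(48) · Id(96/48) = 124 · 2 = 248
  d = 96: σ(96) · Id(96/96) = 252 · 1 = 252
Summing: (σ * Id)(96) = 96 + 144 + 128 + 168 + 192 + 180 + 224 + 186 + 240 + 189 + 248 + 252 = 2247.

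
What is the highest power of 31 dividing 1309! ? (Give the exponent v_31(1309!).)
v_31(1309!) = 43

Legendre's formula: v_p(n!) = Σ_{k ≥ 1} ⌊n / p^k⌋. For p = 31, n = 1309, the terms are:
  ⌊1309/31^1⌋ = ⌊1309/31⌋ = 42
  ⌊1309/31^2⌋ = ⌊1309/961⌋ = 1
(the next term ⌊1309/31^3⌋ = 0, terminating the sum). Summing: v_31(1309!) = 42 + 1 = 43.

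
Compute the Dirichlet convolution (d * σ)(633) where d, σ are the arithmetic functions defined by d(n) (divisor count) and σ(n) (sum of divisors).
(d * σ)(633) = 1284

Divisors of 633: [1, 3, 211, 633]. For each d | 633:
  d = 1: d(1) · σ(633/1) = 1 · 848 = 848
  d = 3: d(3) · σ(633/3) = 2 · 212 = 424
  d = 211: d(211) · σ(633/211) = 2 · 4 = 8
  d = 633: d(633) · σ(633/633) = 4 · 1 = 4
Summing: (d * σ)(633) = 848 + 424 + 8 + 4 = 1284.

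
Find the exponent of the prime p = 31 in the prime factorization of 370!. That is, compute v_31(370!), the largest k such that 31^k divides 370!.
v_31(370!) = 11

Legendre's formula: v_p(n!) = Σ_{k ≥ 1} ⌊n / p^k⌋. For p = 31, n = 370, the terms are:
  ⌊370/31^1⌋ = ⌊370/31⌋ = 11
(the next term ⌊370/31^2⌋ = 0, terminating the sum). Summing: v_31(370!) = 11 = 11.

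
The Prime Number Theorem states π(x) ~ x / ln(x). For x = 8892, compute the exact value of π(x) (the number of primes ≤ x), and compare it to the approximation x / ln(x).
π(8892) = 1107;  x/ln(x) ≈ 977.91;  relative error ≈ 11.66%.

Directly count primes up to 8892: π(8892) = 1107. The PNT approximation gives 8892/ln(8892) ≈ 8892/9.09291 ≈ 977.91. Relative error (π(x) − x/ln(x)) / π(x) ≈ 11.66%; the approximation is known to undercount slightly (Li(x) is a better estimate).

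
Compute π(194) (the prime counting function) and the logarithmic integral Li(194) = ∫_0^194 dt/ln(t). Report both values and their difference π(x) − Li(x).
π(194) = 44;  Li(194) ≈ 49.06;  π(x) − Li(x) ≈ -5.06.

Direct count of primes ≤ 194 gives π(194) = 44. Numerical evaluation of the logarithmic integral gives Li(194) ≈ 49.06. The difference π(x) − Li(x) ≈ -5.06 is typically negative for small/moderate x (Li(x) overestimates), though Littlewood's theorem shows this sign changes infinitely often.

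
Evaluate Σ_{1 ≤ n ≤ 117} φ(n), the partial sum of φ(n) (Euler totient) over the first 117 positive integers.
Σ_{n ≤ 117} φ(n) = 4200

Compute φ(n) for each 1 ≤ n ≤ 117: φ(1) = 1, φ(2) = 1, φ(3) = 2, φ(4) = 2, φ(5) = 4, φ(6) = 2, φ(7) = 6, φ(8) = 4, φ(9) = 6, φ(10) = 4, φ(11) = 10, φ(12) = 4, φ(13) = 12, φ(14) = 6, φ(15) = 8, φ(16) = 8, φ(17) = 16, φ(18) = 6, φ(19) = 18, φ(20) = 8, φ(21) = 12, φ(22) = 10, φ(23) = 22, φ(24) = 8, φ(25) = 20, φ(26) = 12, φ(27) = 18, φ(28) = 12, φ(29) = 28, φ(30) = 8, φ(31) = 30, φ(32) = 16, φ(33) = 20, φ(34) = 16, φ(35) = 24, φ(36) = 12, φ(37) = 36, φ(38) = 18, φ(39) = 24, φ(40) = 16, φ(41) = 40, φ(42) = 12, φ(43) = 42, φ(44) = 20, φ(45) = 24, φ(46) = 22, φ(47) = 46, φ(48) = 16, φ(49) = 42, φ(50) = 20, φ(51) = 32, φ(52) = 24, φ(53) = 52, φ(54) = 18, φ(55) = 40, φ(56) = 24, φ(57) = 36, φ(58) = 28, φ(59) = 58, φ(60) = 16, φ(61) = 60, φ(62) = 30, φ(63) = 36, φ(64) = 32, φ(65) = 48, φ(66) = 20, φ(67) = 66, φ(68) = 32, φ(69) = 44, φ(70) = 24, φ(71) = 70, φ(72) = 24, φ(73) = 72, φ(74) = 36, φ(75) = 40, φ(76) = 36, φ(77) = 60, φ(78) = 24, φ(79) = 78, φ(80) = 32, φ(81) = 54, φ(82) = 40, φ(83) = 82, φ(84) = 24, φ(85) = 64, φ(86) = 42, φ(87) = 56, φ(88) = 40, φ(89) = 88, φ(90) = 24, φ(91) = 72, φ(92) = 44, φ(93) = 60, φ(94) = 46, φ(95) = 72, φ(96) = 32, φ(97) = 96, φ(98) = 42, φ(99) = 60, φ(100) = 40, φ(101) = 100, φ(102) = 32, φ(103) = 102, φ(104) = 48, φ(105) = 48, φ(106) = 52, φ(107) = 106, φ(108) = 36, φ(109) = 108, φ(110) = 40, φ(111) = 72, φ(112) = 48, φ(113) = 112, φ(114) = 36, φ(115) = 88, φ(116) = 56, φ(117) = 72. Summing all 117 values: 4200. (Average order: Σ_{n ≤ x} φ(n) ~ (3/π²) x². For x = 117, (3/π²)·117² ≈ 4160.96.)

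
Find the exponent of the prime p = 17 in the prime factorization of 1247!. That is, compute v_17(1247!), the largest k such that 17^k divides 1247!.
v_17(1247!) = 77

Legendre's formula: v_p(n!) = Σ_{k ≥ 1} ⌊n / p^k⌋. For p = 17, n = 1247, the terms are:
  ⌊1247/17^1⌋ = ⌊1247/17⌋ = 73
  ⌊1247/17^2⌋ = ⌊1247/289⌋ = 4
(the next term ⌊1247/17^3⌋ = 0, terminating the sum). Summing: v_17(1247!) = 73 + 4 = 77.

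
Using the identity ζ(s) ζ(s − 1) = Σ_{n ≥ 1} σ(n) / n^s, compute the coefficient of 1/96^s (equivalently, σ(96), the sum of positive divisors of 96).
σ(96) = 252

In the product (Σ m^0/m^s)(Σ k / k^s) = Σ (Σ_{d | n} d) / n^s, the coefficient of 1/n^s is σ(n) = Σ_{d | n} d. For n = 96, divisors are [1, 2, 3, 4, 6, 8, 12, 16, 24, 32, 48, 96]; summing: σ(96) = 252.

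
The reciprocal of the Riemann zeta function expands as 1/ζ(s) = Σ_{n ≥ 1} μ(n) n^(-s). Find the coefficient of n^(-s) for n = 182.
μ(182) = -1

Factor n = 182 = 2 · 7 · 13. μ(n) = 0 if any exponent ≥ 2 (not squarefree); otherwise μ(n) = (−1)^{ω(n)} where ω(n) is the number of distinct prime factors. Applying: μ(182) = -1.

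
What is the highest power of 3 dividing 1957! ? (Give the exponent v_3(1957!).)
v_3(1957!) = 975

Legendre's formula: v_p(n!) = Σ_{k ≥ 1} ⌊n / p^k⌋. For p = 3, n = 1957, the terms are:
  ⌊1957/3^1⌋ = ⌊1957/3⌋ = 652
  ⌊1957/3^2⌋ = ⌊1957/9⌋ = 217
  ⌊1957/3^3⌋ = ⌊1957/27⌋ = 72
  ⌊1957/3^4⌋ = ⌊1957/81⌋ = 24
  ⌊1957/3^5⌋ = ⌊1957/243⌋ = 8
  ⌊1957/3^6⌋ = ⌊1957/729⌋ = 2
(the next term ⌊1957/3^7⌋ = 0, terminating the sum). Summing: v_3(1957!) = 652 + 217 + 72 + 24 + 8 + 2 = 975.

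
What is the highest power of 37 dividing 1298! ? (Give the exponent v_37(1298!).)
v_37(1298!) = 35

Legendre's formula: v_p(n!) = Σ_{k ≥ 1} ⌊n / p^k⌋. For p = 37, n = 1298, the terms are:
  ⌊1298/37^1⌋ = ⌊1298/37⌋ = 35
(the next term ⌊1298/37^2⌋ = 0, terminating the sum). Summing: v_37(1298!) = 35 = 35.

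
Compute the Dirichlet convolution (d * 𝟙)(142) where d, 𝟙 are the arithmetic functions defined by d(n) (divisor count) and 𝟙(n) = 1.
(d * 𝟙)(142) = 9

Divisors of 142: [1, 2, 71, 142]. For each d | 142:
  d = 1: d(1) · 𝟙(142/1) = 1 · 1 = 1
  d = 2: d(2) · 𝟙(142/2) = 2 · 1 = 2
  d = 71: d(71) · 𝟙(142/71) = 2 · 1 = 2
  d = 142: d(142) · 𝟙(142/142) = 4 · 1 = 4
Summing: (d * 𝟙)(142) = 1 + 2 + 2 + 4 = 9.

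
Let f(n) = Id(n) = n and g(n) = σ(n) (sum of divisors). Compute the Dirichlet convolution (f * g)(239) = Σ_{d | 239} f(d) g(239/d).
(Id * σ)(239) = 479

Divisors of 239: [1, 239]. For each d | 239:
  d = 1: Id(1) · σ(239/1) = 1 · 240 = 240
  d = 239: Id(239) · σ(239/239) = 239 · 1 = 239
Summing: (Id * σ)(239) = 240 + 239 = 479.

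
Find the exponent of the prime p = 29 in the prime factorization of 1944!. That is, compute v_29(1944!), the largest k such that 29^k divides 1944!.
v_29(1944!) = 69

Legendre's formula: v_p(n!) = Σ_{k ≥ 1} ⌊n / p^k⌋. For p = 29, n = 1944, the terms are:
  ⌊1944/29^1⌋ = ⌊1944/29⌋ = 67
  ⌊1944/29^2⌋ = ⌊1944/841⌋ = 2
(the next term ⌊1944/29^3⌋ = 0, terminating the sum). Summing: v_29(1944!) = 67 + 2 = 69.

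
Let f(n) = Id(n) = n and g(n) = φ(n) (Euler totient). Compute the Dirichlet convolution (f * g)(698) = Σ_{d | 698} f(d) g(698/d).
(Id * φ)(698) = 2091

Divisors of 698: [1, 2, 349, 698]. For each d | 698:
  d = 1: Id(1) · φ(698/1) = 1 · 348 = 348
  d = 2: Id(2) · φ(698/2) = 2 · 348 = 696
  d = 349: Id(349) · φ(698/349) = 349 · 1 = 349
  d = 698: Id(698) · φ(698/698) = 698 · 1 = 698
Summing: (Id * φ)(698) = 348 + 696 + 349 + 698 = 2091.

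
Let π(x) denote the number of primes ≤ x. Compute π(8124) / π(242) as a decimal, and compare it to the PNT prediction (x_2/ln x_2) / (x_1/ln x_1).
π(8124)/π(242) = 1022/53 ≈ 19.2830;  PNT prediction ≈ 20.4680.

π(242) = 53 and π(8124) = 1022, so π(8124)/π(242) ≈ 19.2830. The PNT-predicted ratio is (8124/ln(8124)) / (242/ln(242)) ≈ 20.4680. The two agree to within a few percent, as expected.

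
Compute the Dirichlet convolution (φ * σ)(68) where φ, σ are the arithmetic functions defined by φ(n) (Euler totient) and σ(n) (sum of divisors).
(φ * σ)(68) = 408

Divisors of 68: [1, 2, 4, 17, 34, 68]. For each d | 68:
  d = 1: φ(1) · σ(68/1) = 1 · 126 = 126
  d = 2: φ(2) · σ(68/2) = 1 · 54 = 54
  d = 4: φ(4) · σ(68/4) = 2 · 18 = 36
  d = 17: φ(17) · σ(68/17) = 16 · 7 = 112
  d = 34: φ(34) · σ(68/34) = 16 · 3 = 48
  d = 68: φ(68) · σ(68/68) = 32 · 1 = 32
Summing: (φ * σ)(68) = 126 + 54 + 36 + 112 + 48 + 32 = 408.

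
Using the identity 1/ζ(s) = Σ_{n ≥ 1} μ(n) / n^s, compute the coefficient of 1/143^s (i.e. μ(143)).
μ(143) = 1

Factor n = 143 = 11 · 13. μ(n) = 0 if any exponent ≥ 2 (not squarefree); otherwise μ(n) = (−1)^{ω(n)} where ω(n) is the number of distinct prime factors. Applying: μ(143) = 1.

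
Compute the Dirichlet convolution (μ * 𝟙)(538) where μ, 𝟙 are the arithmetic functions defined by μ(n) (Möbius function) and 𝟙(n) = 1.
(μ * 𝟙)(538) = 0

Divisors of 538: [1, 2, 269, 538]. For each d | 538:
  d = 1: μ(1) · 𝟙(538/1) = 1 · 1 = 1
  d = 2: μ(2) · 𝟙(538/2) = -1 · 1 = -1
  d = 269: μ(269) · 𝟙(538/269) = -1 · 1 = -1
  d = 538: μ(538) · 𝟙(538/538) = 1 · 1 = 1
Summing: (μ * 𝟙)(538) = 1 + -1 + -1 + 1 = 0.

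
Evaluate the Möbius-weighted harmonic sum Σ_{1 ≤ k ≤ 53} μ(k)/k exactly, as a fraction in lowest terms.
Σ μ(k)/k = -214765271462202733/10863052825730014910

Values of μ(k) for 1 ≤ k ≤ 53: μ(1) = 1, μ(2) = -1, μ(3) = -1, μ(5) = -1, μ(6) = 1, μ(7) = -1, μ(10) = 1, μ(11) = -1, μ(13) = -1, μ(14) = 1, μ(15) = 1, μ(17) = -1, μ(19) = -1, μ(21) = 1, μ(22) = 1, μ(23) = -1, μ(26) = 1, μ(29) = -1, μ(30) = -1, μ(31) = -1, μ(33) = 1, μ(34) = 1, μ(35) = 1, μ(37) = -1, μ(38) = 1, μ(39) = 1, μ(41) = -1, μ(42) = -1, μ(43) = -1, μ(46) = 1, μ(47) = -1, μ(51) = 1, μ(53) = -1, with μ = 0 on non-squarefree integers. Summing μ(k)/k for k where μ(k) ≠ 0 gives -214765271462202733/10863052825730014910 ≈ -0.0198. (PNT ⟺ this sum → 0 as n → ∞.)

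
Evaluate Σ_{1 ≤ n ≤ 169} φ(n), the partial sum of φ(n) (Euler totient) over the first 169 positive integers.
Σ_{n ≤ 169} φ(n) = 8766

Compute φ(n) for each 1 ≤ n ≤ 169: φ(1) = 1, φ(2) = 1, φ(3) = 2, φ(4) = 2, φ(5) = 4, φ(6) = 2, φ(7) = 6, φ(8) = 4, φ(9) = 6, φ(10) = 4, φ(11) = 10, φ(12) = 4, φ(13) = 12, φ(14) = 6, φ(15) = 8, φ(16) = 8, φ(17) = 16, φ(18) = 6, φ(19) = 18, φ(20) = 8, φ(21) = 12, φ(22) = 10, φ(23) = 22, φ(24) = 8, φ(25) = 20, φ(26) = 12, φ(27) = 18, φ(28) = 12, φ(29) = 28, φ(30) = 8, φ(31) = 30, φ(32) = 16, φ(33) = 20, φ(34) = 16, φ(35) = 24, φ(36) = 12, φ(37) = 36, φ(38) = 18, φ(39) = 24, φ(40) = 16, φ(41) = 40, φ(42) = 12, φ(43) = 42, φ(44) = 20, φ(45) = 24, φ(46) = 22, φ(47) = 46, φ(48) = 16, φ(49) = 42, φ(50) = 20, φ(51) = 32, φ(52) = 24, φ(53) = 52, φ(54) = 18, φ(55) = 40, φ(56) = 24, φ(57) = 36, φ(58) = 28, φ(59) = 58, φ(60) = 16, φ(61) = 60, φ(62) = 30, φ(63) = 36, φ(64) = 32, φ(65) = 48, φ(66) = 20, φ(67) = 66, φ(68) = 32, φ(69) = 44, φ(70) = 24, φ(71) = 70, φ(72) = 24, φ(73) = 72, φ(74) = 36, φ(75) = 40, φ(76) = 36, φ(77) = 60, φ(78) = 24, φ(79) = 78, φ(80) = 32, φ(81) = 54, φ(82) = 40, φ(83) = 82, φ(84) = 24, φ(85) = 64, φ(86) = 42, φ(87) = 56, φ(88) = 40, φ(89) = 88, φ(90) = 24, φ(91) = 72, φ(92) = 44, φ(93) = 60, φ(94) = 46, φ(95) = 72, φ(96) = 32, φ(97) = 96, φ(98) = 42, φ(99) = 60, φ(100) = 40, φ(101) = 100, φ(102) = 32, φ(103) = 102, φ(104) = 48, φ(105) = 48, φ(106) = 52, φ(107) = 106, φ(108) = 36, φ(109) = 108, φ(110) = 40, φ(111) = 72, φ(112) = 48, φ(113) = 112, φ(114) = 36, φ(115) = 88, φ(116) = 56, φ(117) = 72, φ(118) = 58, φ(119) = 96, φ(120) = 32, φ(121) = 110, φ(122) = 60, φ(123) = 80, φ(124) = 60, φ(125) = 100, φ(126) = 36, φ(127) = 126, φ(128) = 64, φ(129) = 84, φ(130) = 48, φ(131) = 130, φ(132) = 40, φ(133) = 108, φ(134) = 66, φ(135) = 72, φ(136) = 64, φ(137) = 136, φ(138) = 44, φ(139) = 138, φ(140) = 48, φ(141) = 92, φ(142) = 70, φ(143) = 120, φ(144) = 48, φ(145) = 112, φ(146) = 72, φ(147) = 84, φ(148) = 72, φ(149) = 148, φ(150) = 40, φ(151) = 150, φ(152) = 72, φ(153) = 96, φ(154) = 60, φ(155) = 120, φ(156) = 48, φ(157) = 156, φ(158) = 78, φ(159) = 104, φ(160) = 64, φ(161) = 132, φ(162) = 54, φ(163) = 162, φ(164) = 80, φ(165) = 80, φ(166) = 82, φ(167) = 166, φ(168) = 48, φ(169) = 156. Summing all 169 values: 8766. (Average order: Σ_{n ≤ x} φ(n) ~ (3/π²) x². For x = 169, (3/π²)·169² ≈ 8681.50.)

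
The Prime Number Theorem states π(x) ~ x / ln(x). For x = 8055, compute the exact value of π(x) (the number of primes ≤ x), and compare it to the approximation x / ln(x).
π(8055) = 1012;  x/ln(x) ≈ 895.59;  relative error ≈ 11.50%.

Directly count primes up to 8055: π(8055) = 1012. The PNT approximation gives 8055/ln(8055) ≈ 8055/8.99405 ≈ 895.59. Relative error (π(x) − x/ln(x)) / π(x) ≈ 11.50%; the approximation is known to undercount slightly (Li(x) is a better estimate).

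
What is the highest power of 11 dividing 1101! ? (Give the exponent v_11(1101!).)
v_11(1101!) = 109

Legendre's formula: v_p(n!) = Σ_{k ≥ 1} ⌊n / p^k⌋. For p = 11, n = 1101, the terms are:
  ⌊1101/11^1⌋ = ⌊1101/11⌋ = 100
  ⌊1101/11^2⌋ = ⌊1101/121⌋ = 9
(the next term ⌊1101/11^3⌋ = 0, terminating the sum). Summing: v_11(1101!) = 100 + 9 = 109.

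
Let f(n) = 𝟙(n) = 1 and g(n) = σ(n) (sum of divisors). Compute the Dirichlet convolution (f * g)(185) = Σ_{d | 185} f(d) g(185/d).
(𝟙 * σ)(185) = 273

Divisors of 185: [1, 5, 37, 185]. For each d | 185:
  d = 1: 𝟙(1) · σ(185/1) = 1 · 228 = 228
  d = 5: 𝟙(5) · σ(185/5) = 1 · 38 = 38
  d = 37: 𝟙(37) · σ(185/37) = 1 · 6 = 6
  d = 185: 𝟙(185) · σ(185/185) = 1 · 1 = 1
Summing: (𝟙 * σ)(185) = 228 + 38 + 6 + 1 = 273.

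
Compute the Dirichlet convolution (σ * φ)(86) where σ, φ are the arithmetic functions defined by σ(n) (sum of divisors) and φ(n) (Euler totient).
(σ * φ)(86) = 344

Divisors of 86: [1, 2, 43, 86]. For each d | 86:
  d = 1: σ(1) · φ(86/1) = 1 · 42 = 42
  d = 2: σ(2) · φ(86/2) = 3 · 42 = 126
  d = 43: σ(43) · φ(86/43) = 44 · 1 = 44
  d = 86: σ(86) · φ(86/86) = 132 · 1 = 132
Summing: (σ * φ)(86) = 42 + 126 + 44 + 132 = 344.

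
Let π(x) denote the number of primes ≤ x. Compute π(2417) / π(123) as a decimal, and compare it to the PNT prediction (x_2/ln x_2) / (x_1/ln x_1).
π(2417)/π(123) = 359/30 ≈ 11.9667;  PNT prediction ≈ 12.1384.

π(123) = 30 and π(2417) = 359, so π(2417)/π(123) ≈ 11.9667. The PNT-predicted ratio is (2417/ln(2417)) / (123/ln(123)) ≈ 12.1384. The two agree to within a few percent, as expected.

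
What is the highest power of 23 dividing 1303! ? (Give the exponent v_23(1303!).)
v_23(1303!) = 58

Legendre's formula: v_p(n!) = Σ_{k ≥ 1} ⌊n / p^k⌋. For p = 23, n = 1303, the terms are:
  ⌊1303/23^1⌋ = ⌊1303/23⌋ = 56
  ⌊1303/23^2⌋ = ⌊1303/529⌋ = 2
(the next term ⌊1303/23^3⌋ = 0, terminating the sum). Summing: v_23(1303!) = 56 + 2 = 58.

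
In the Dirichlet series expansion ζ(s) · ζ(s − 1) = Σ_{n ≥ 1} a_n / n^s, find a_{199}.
σ(199) = 200

In the product (Σ m^0/m^s)(Σ k / k^s) = Σ (Σ_{d | n} d) / n^s, the coefficient of 1/n^s is σ(n) = Σ_{d | n} d. For n = 199, divisors are [1, 199]; summing: σ(199) = 200.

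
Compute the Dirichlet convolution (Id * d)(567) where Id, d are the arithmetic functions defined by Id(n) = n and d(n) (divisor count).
(Id * d)(567) = 1611

Divisors of 567: [1, 3, 7, 9, 21, 27, 63, 81, 189, 567]. For each d | 567:
  d = 1: Id(1) · d(567/1) = 1 · 10 = 10
  d = 3: Id(3) · d(567/3) = 3 · 8 = 24
  d = 7: Id(7) · d(567/7) = 7 · 5 = 35
  d = 9: Id(9) · d(567/9) = 9 · 6 = 54
  d = 21: Id(21) · d(567/21) = 21 · 4 = 84
  d = 27: Id(27) · d(567/27) = 27 · 4 = 108
  d = 63: Id(63) · d(567/63) = 63 · 3 = 189
  d = 81: Id(81) · d(567/81) = 81 · 2 = 162
  d = 189: Id(189) · d(567/189) = 189 · 2 = 378
  d = 567: Id(567) · d(567/567) = 567 · 1 = 567
Summing: (Id * d)(567) = 10 + 24 + 35 + 54 + 84 + 108 + 189 + 162 + 378 + 567 = 1611.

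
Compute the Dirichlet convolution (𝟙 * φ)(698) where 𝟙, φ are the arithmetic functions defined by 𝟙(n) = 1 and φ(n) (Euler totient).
(𝟙 * φ)(698) = 698

Divisors of 698: [1, 2, 349, 698]. For each d | 698:
  d = 1: 𝟙(1) · φ(698/1) = 1 · 348 = 348
  d = 2: 𝟙(2) · φ(698/2) = 1 · 348 = 348
  d = 349: 𝟙(349) · φ(698/349) = 1 · 1 = 1
  d = 698: 𝟙(698) · φ(698/698) = 1 · 1 = 1
Summing: (𝟙 * φ)(698) = 348 + 348 + 1 + 1 = 698.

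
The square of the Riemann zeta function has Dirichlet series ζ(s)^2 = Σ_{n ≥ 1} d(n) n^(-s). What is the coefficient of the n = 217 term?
d(217) = 4

ζ(s)^2 = (Σ 1/m^s)(Σ 1/k^s). The coefficient of 1/n^s in the product is the number of ordered pairs (m, k) with mk = n, which equals d(n). For n = 217, divisors are [1, 7, 31, 217], so d(217) = 4.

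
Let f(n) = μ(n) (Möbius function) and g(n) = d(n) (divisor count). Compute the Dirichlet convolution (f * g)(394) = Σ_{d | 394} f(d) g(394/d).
(μ * d)(394) = 1

Divisors of 394: [1, 2, 197, 394]. For each d | 394:
  d = 1: μ(1) · d(394/1) = 1 · 4 = 4
  d = 2: μ(2) · d(394/2) = -1 · 2 = -2
  d = 197: μ(197) · d(394/197) = -1 · 2 = -2
  d = 394: μ(394) · d(394/394) = 1 · 1 = 1
Summing: (μ * d)(394) = 4 + -2 + -2 + 1 = 1.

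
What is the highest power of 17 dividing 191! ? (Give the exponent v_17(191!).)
v_17(191!) = 11

Legendre's formula: v_p(n!) = Σ_{k ≥ 1} ⌊n / p^k⌋. For p = 17, n = 191, the terms are:
  ⌊191/17^1⌋ = ⌊191/17⌋ = 11
(the next term ⌊191/17^2⌋ = 0, terminating the sum). Summing: v_17(191!) = 11 = 11.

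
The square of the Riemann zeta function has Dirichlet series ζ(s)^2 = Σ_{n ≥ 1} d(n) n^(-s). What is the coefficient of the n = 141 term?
d(141) = 4

ζ(s)^2 = (Σ 1/m^s)(Σ 1/k^s). The coefficient of 1/n^s in the product is the number of ordered pairs (m, k) with mk = n, which equals d(n). For n = 141, divisors are [1, 3, 47, 141], so d(141) = 4.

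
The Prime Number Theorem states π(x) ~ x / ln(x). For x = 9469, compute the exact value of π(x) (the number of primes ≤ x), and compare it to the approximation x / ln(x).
π(9469) = 1173;  x/ln(x) ≈ 1034.21;  relative error ≈ 11.83%.

Directly count primes up to 9469: π(9469) = 1173. The PNT approximation gives 9469/ln(9469) ≈ 9469/9.15578 ≈ 1034.21. Relative error (π(x) − x/ln(x)) / π(x) ≈ 11.83%; the approximation is known to undercount slightly (Li(x) is a better estimate).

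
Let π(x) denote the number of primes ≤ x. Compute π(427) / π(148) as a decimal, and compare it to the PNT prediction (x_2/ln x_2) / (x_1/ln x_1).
π(427)/π(148) = 82/34 ≈ 2.4118;  PNT prediction ≈ 2.3804.

π(148) = 34 and π(427) = 82, so π(427)/π(148) ≈ 2.4118. The PNT-predicted ratio is (427/ln(427)) / (148/ln(148)) ≈ 2.3804. The two agree to within a few percent, as expected.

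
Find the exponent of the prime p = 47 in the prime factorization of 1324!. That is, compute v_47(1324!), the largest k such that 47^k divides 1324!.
v_47(1324!) = 28

Legendre's formula: v_p(n!) = Σ_{k ≥ 1} ⌊n / p^k⌋. For p = 47, n = 1324, the terms are:
  ⌊1324/47^1⌋ = ⌊1324/47⌋ = 28
(the next term ⌊1324/47^2⌋ = 0, terminating the sum). Summing: v_47(1324!) = 28 = 28.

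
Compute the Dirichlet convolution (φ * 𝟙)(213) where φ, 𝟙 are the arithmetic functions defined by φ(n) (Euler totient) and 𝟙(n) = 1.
(φ * 𝟙)(213) = 213

Divisors of 213: [1, 3, 71, 213]. For each d | 213:
  d = 1: φ(1) · 𝟙(213/1) = 1 · 1 = 1
  d = 3: φ(3) · 𝟙(213/3) = 2 · 1 = 2
  d = 71: φ(71) · 𝟙(213/71) = 70 · 1 = 70
  d = 213: φ(213) · 𝟙(213/213) = 140 · 1 = 140
Summing: (φ * 𝟙)(213) = 1 + 2 + 70 + 140 = 213.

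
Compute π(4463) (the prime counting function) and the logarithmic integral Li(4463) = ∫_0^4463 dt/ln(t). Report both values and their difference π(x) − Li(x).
π(4463) = 607;  Li(4463) ≈ 620.82;  π(x) − Li(x) ≈ -13.82.

Direct count of primes ≤ 4463 gives π(4463) = 607. Numerical evaluation of the logarithmic integral gives Li(4463) ≈ 620.82. The difference π(x) − Li(x) ≈ -13.82 is typically negative for small/moderate x (Li(x) overestimates), though Littlewood's theorem shows this sign changes infinitely often.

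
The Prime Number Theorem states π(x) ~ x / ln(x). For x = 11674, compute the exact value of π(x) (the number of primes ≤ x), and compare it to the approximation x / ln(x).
π(11674) = 1400;  x/ln(x) ≈ 1246.54;  relative error ≈ 10.96%.

Directly count primes up to 11674: π(11674) = 1400. The PNT approximation gives 11674/ln(11674) ≈ 11674/9.36512 ≈ 1246.54. Relative error (π(x) − x/ln(x)) / π(x) ≈ 10.96%; the approximation is known to undercount slightly (Li(x) is a better estimate).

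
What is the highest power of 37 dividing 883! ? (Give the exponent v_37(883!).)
v_37(883!) = 23

Legendre's formula: v_p(n!) = Σ_{k ≥ 1} ⌊n / p^k⌋. For p = 37, n = 883, the terms are:
  ⌊883/37^1⌋ = ⌊883/37⌋ = 23
(the next term ⌊883/37^2⌋ = 0, terminating the sum). Summing: v_37(883!) = 23 = 23.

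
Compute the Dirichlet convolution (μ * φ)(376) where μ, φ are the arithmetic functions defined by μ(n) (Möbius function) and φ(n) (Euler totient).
(μ * φ)(376) = 90

Divisors of 376: [1, 2, 4, 8, 47, 94, 188, 376]. For each d | 376:
  d = 1: μ(1) · φ(376/1) = 1 · 184 = 184
  d = 2: μ(2) · φ(376/2) = -1 · 92 = -92
  d = 4: μ(4) · φ(376/4) = 0 · 46 = 0
  d = 8: μ(8) · φ(376/8) = 0 · 46 = 0
  d = 47: μ(47) · φ(376/47) = -1 · 4 = -4
  d = 94: μ(94) · φ(376/94) = 1 · 2 = 2
  d = 188: μ(188) · φ(376/188) = 0 · 1 = 0
  d = 376: μ(376) · φ(376/376) = 0 · 1 = 0
Summing: (μ * φ)(376) = 184 + -92 + 0 + 0 + -4 + 2 + 0 + 0 = 90.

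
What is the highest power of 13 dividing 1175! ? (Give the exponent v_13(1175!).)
v_13(1175!) = 96

Legendre's formula: v_p(n!) = Σ_{k ≥ 1} ⌊n / p^k⌋. For p = 13, n = 1175, the terms are:
  ⌊1175/13^1⌋ = ⌊1175/13⌋ = 90
  ⌊1175/13^2⌋ = ⌊1175/169⌋ = 6
(the next term ⌊1175/13^3⌋ = 0, terminating the sum). Summing: v_13(1175!) = 90 + 6 = 96.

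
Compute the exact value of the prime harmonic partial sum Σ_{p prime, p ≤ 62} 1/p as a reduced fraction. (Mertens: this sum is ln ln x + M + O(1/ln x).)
Σ 1/p = 201015517717077830328949/117288381359406970983270

π(62) = 18, so the primes ≤ 62 are [2, 3, 5, 7, 11, 13, 17, 19, 23, 29, 31, 37, 41, 43, 47, 53, 59, 61]. Summing 1/p over these primes: 201015517717077830328949/117288381359406970983270 ≈ 1.7139. Mertens estimate ln ln(62) + 0.2615 ≈ 1.6791.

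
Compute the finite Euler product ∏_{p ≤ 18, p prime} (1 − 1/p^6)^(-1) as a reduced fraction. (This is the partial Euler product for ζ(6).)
∏ = 3816568575537013278125/3751506094174038687744

The primes p ≤ 18 are [2, 3, 5, 7, 11, 13, 17]. For each prime, (1 − 1/p^6)^(-1) = p^6 / (p^6 − 1). The product is (1 − 1/2^6)^(-1), (1 − 1/3^6)^(-1), (1 − 1/5^6)^(-1), (1 − 1/7^6)^(-1), (1 − 1/11^6)^(-1), (1 − 1/13^6)^(-1), (1 − 1/17^6)^(-1) = ∏ p^6 / (p^6 − 1) = 3816568575537013278125/3751506094174038687744.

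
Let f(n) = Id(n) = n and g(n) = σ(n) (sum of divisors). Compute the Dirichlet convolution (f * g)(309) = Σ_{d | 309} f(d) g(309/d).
(Id * σ)(309) = 1449

Divisors of 309: [1, 3, 103, 309]. For each d | 309:
  d = 1: Id(1) · σ(309/1) = 1 · 416 = 416
  d = 3: Id(3) · σ(309/3) = 3 · 104 = 312
  d = 103: Id(103) · σ(309/103) = 103 · 4 = 412
  d = 309: Id(309) · σ(309/309) = 309 · 1 = 309
Summing: (Id * σ)(309) = 416 + 312 + 412 + 309 = 1449.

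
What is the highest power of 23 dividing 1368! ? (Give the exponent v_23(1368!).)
v_23(1368!) = 61

Legendre's formula: v_p(n!) = Σ_{k ≥ 1} ⌊n / p^k⌋. For p = 23, n = 1368, the terms are:
  ⌊1368/23^1⌋ = ⌊1368/23⌋ = 59
  ⌊1368/23^2⌋ = ⌊1368/529⌋ = 2
(the next term ⌊1368/23^3⌋ = 0, terminating the sum). Summing: v_23(1368!) = 59 + 2 = 61.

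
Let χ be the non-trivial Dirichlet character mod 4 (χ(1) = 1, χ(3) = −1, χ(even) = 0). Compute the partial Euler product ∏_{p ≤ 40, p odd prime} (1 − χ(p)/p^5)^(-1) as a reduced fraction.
∏ = 36434162976122653852428171915209665920933190877591375/36574689167094305070442169349729960875390257302863872

The odd primes p ≤ 40 are [3, 5, 7, 11, 13, 17, 19, 23, 29, 31, 37]. For each, χ(p) = 1 if p ≡ 1 mod 4, χ(p) = −1 if p ≡ 3 mod 4. Taking (1 − χ(p)/p^5)^(-1) = p^5/(p^5 − χ(p)): (1 − (-1)/3^5)^(-1) · (1 − (1)/5^5)^(-1) · (1 − (-1)/7^5)^(-1) · (1 − (-1)/11^5)^(-1) · (1 − (1)/13^5)^(-1) · (1 − (1)/17^5)^(-1) · (1 − (-1)/19^5)^(-1) · (1 − (-1)/23^5)^(-1) · (1 − (1)/29^5)^(-1) · (1 − (-1)/31^5)^(-1) · (1 − (1)/37^5)^(-1) = 36434162976122653852428171915209665920933190877591375/36574689167094305070442169349729960875390257302863872.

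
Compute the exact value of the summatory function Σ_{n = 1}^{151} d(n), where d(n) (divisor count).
Σ_{n ≤ 151} d(n) = 782

Compute d(n) for each 1 ≤ n ≤ 151: d(1) = 1, d(2) = 2, d(3) = 2, d(4) = 3, d(5) = 2, d(6) = 4, d(7) = 2, d(8) = 4, d(9) = 3, d(10) = 4, d(11) = 2, d(12) = 6, d(13) = 2, d(14) = 4, d(15) = 4, d(16) = 5, d(17) = 2, d(18) = 6, d(19) = 2, d(20) = 6, d(21) = 4, d(22) = 4, d(23) = 2, d(24) = 8, d(25) = 3, d(26) = 4, d(27) = 4, d(28) = 6, d(29) = 2, d(30) = 8, d(31) = 2, d(32) = 6, d(33) = 4, d(34) = 4, d(35) = 4, d(36) = 9, d(37) = 2, d(38) = 4, d(39) = 4, d(40) = 8, d(41) = 2, d(42) = 8, d(43) = 2, d(44) = 6, d(45) = 6, d(46) = 4, d(47) = 2, d(48) = 10, d(49) = 3, d(50) = 6, d(51) = 4, d(52) = 6, d(53) = 2, d(54) = 8, d(55) = 4, d(56) = 8, d(57) = 4, d(58) = 4, d(59) = 2, d(60) = 12, d(61) = 2, d(62) = 4, d(63) = 6, d(64) = 7, d(65) = 4, d(66) = 8, d(67) = 2, d(68) = 6, d(69) = 4, d(70) = 8, d(71) = 2, d(72) = 12, d(73) = 2, d(74) = 4, d(75) = 6, d(76) = 6, d(77) = 4, d(78) = 8, d(79) = 2, d(80) = 10, d(81) = 5, d(82) = 4, d(83) = 2, d(84) = 12, d(85) = 4, d(86) = 4, d(87) = 4, d(88) = 8, d(89) = 2, d(90) = 12, d(91) = 4, d(92) = 6, d(93) = 4, d(94) = 4, d(95) = 4, d(96) = 12, d(97) = 2, d(98) = 6, d(99) = 6, d(100) = 9, d(101) = 2, d(102) = 8, d(103) = 2, d(104) = 8, d(105) = 8, d(106) = 4, d(107) = 2, d(108) = 12, d(109) = 2, d(110) = 8, d(111) = 4, d(112) = 10, d(113) = 2, d(114) = 8, d(115) = 4, d(116) = 6, d(117) = 6, d(118) = 4, d(119) = 4, d(120) = 16, d(121) = 3, d(122) = 4, d(123) = 4, d(124) = 6, d(125) = 4, d(126) = 12, d(127) = 2, d(128) = 8, d(129) = 4, d(130) = 8, d(131) = 2, d(132) = 12, d(133) = 4, d(134) = 4, d(135) = 8, d(136) = 8, d(137) = 2, d(138) = 8, d(139) = 2, d(140) = 12, d(141) = 4, d(142) = 4, d(143) = 4, d(144) = 15, d(145) = 4, d(146) = 4, d(147) = 6, d(148) = 6, d(149) = 2, d(150) = 12, d(151) = 2. Summing all 151 values: 782. (Dirichlet's divisor formula: Σ_{n ≤ x} d(n) = x ln(x) + (2γ − 1) x + O(√x). For x = 151, the asymptotic estimate is ≈ 780.93.)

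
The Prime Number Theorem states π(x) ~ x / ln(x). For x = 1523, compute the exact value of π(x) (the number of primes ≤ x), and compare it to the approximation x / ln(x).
π(1523) = 241;  x/ln(x) ≈ 207.82;  relative error ≈ 13.77%.

Directly count primes up to 1523: π(1523) = 241. The PNT approximation gives 1523/ln(1523) ≈ 1523/7.32844 ≈ 207.82. Relative error (π(x) − x/ln(x)) / π(x) ≈ 13.77%; the approximation is known to undercount slightly (Li(x) is a better estimate).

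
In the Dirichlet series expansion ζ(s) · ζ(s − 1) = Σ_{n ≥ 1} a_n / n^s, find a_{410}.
σ(410) = 756

In the product (Σ m^0/m^s)(Σ k / k^s) = Σ (Σ_{d | n} d) / n^s, the coefficient of 1/n^s is σ(n) = Σ_{d | n} d. For n = 410, divisors are [1, 2, 5, 10, 41, 82, 205, 410]; summing: σ(410) = 756.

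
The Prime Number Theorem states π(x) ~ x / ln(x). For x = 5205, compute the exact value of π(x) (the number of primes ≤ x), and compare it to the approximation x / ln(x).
π(5205) = 692;  x/ln(x) ≈ 608.25;  relative error ≈ 12.10%.

Directly count primes up to 5205: π(5205) = 692. The PNT approximation gives 5205/ln(5205) ≈ 5205/8.55737 ≈ 608.25. Relative error (π(x) − x/ln(x)) / π(x) ≈ 12.10%; the approximation is known to undercount slightly (Li(x) is a better estimate).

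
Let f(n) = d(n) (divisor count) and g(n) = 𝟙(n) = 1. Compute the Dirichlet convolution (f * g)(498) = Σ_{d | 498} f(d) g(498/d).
(d * 𝟙)(498) = 27

Divisors of 498: [1, 2, 3, 6, 83, 166, 249, 498]. For each d | 498:
  d = 1: d(1) · 𝟙(498/1) = 1 · 1 = 1
  d = 2: d(2) · 𝟙(498/2) = 2 · 1 = 2
  d = 3: d(3) · 𝟙(498/3) = 2 · 1 = 2
  d = 6: d(6) · 𝟙(498/6) = 4 · 1 = 4
  d = 83: d(83) · 𝟙(498/83) = 2 · 1 = 2
  d = 166: d(166) · 𝟙(498/166) = 4 · 1 = 4
  d = 249: d(249) · 𝟙(498/249) = 4 · 1 = 4
  d = 498: d(498) · 𝟙(498/498) = 8 · 1 = 8
Summing: (d * 𝟙)(498) = 1 + 2 + 2 + 4 + 2 + 4 + 4 + 8 = 27.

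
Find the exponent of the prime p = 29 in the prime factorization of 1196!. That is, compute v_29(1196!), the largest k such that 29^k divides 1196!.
v_29(1196!) = 42

Legendre's formula: v_p(n!) = Σ_{k ≥ 1} ⌊n / p^k⌋. For p = 29, n = 1196, the terms are:
  ⌊1196/29^1⌋ = ⌊1196/29⌋ = 41
  ⌊1196/29^2⌋ = ⌊1196/841⌋ = 1
(the next term ⌊1196/29^3⌋ = 0, terminating the sum). Summing: v_29(1196!) = 41 + 1 = 42.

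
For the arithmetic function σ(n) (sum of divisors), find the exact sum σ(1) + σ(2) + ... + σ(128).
Σ_{n ≤ 128} σ(n) = 13535

Compute σ(n) for each 1 ≤ n ≤ 128: σ(1) = 1, σ(2) = 3, σ(3) = 4, σ(4) = 7, σ(5) = 6, σ(6) = 12, σ(7) = 8, σ(8) = 15, σ(9) = 13, σ(10) = 18, σ(11) = 12, σ(12) = 28, σ(13) = 14, σ(14) = 24, σ(15) = 24, σ(16) = 31, σ(17) = 18, σ(18) = 39, σ(19) = 20, σ(20) = 42, σ(21) = 32, σ(22) = 36, σ(23) = 24, σ(24) = 60, σ(25) = 31, σ(26) = 42, σ(27) = 40, σ(28) = 56, σ(29) = 30, σ(30) = 72, σ(31) = 32, σ(32) = 63, σ(33) = 48, σ(34) = 54, σ(35) = 48, σ(36) = 91, σ(37) = 38, σ(38) = 60, σ(39) = 56, σ(40) = 90, σ(41) = 42, σ(42) = 96, σ(43) = 44, σ(44) = 84, σ(45) = 78, σ(46) = 72, σ(47) = 48, σ(48) = 124, σ(49) = 57, σ(50) = 93, σ(51) = 72, σ(52) = 98, σ(53) = 54, σ(54) = 120, σ(55) = 72, σ(56) = 120, σ(57) = 80, σ(58) = 90, σ(59) = 60, σ(60) = 168, σ(61) = 62, σ(62) = 96, σ(63) = 104, σ(64) = 127, σ(65) = 84, σ(66) = 144, σ(67) = 68, σ(68) = 126, σ(69) = 96, σ(70) = 144, σ(71) = 72, σ(72) = 195, σ(73) = 74, σ(74) = 114, σ(75) = 124, σ(76) = 140, σ(77) = 96, σ(78) = 168, σ(79) = 80, σ(80) = 186, σ(81) = 121, σ(82) = 126, σ(83) = 84, σ(84) = 224, σ(85) = 108, σ(86) = 132, σ(87) = 120, σ(88) = 180, σ(89) = 90, σ(90) = 234, σ(91) = 112, σ(92) = 168, σ(93) = 128, σ(94) = 144, σ(95) = 120, σ(96) = 252, σ(97) = 98, σ(98) = 171, σ(99) = 156, σ(100) = 217, σ(101) = 102, σ(102) = 216, σ(103) = 104, σ(104) = 210, σ(105) = 192, σ(106) = 162, σ(107) = 108, σ(108) = 280, σ(109) = 110, σ(110) = 216, σ(111) = 152, σ(112) = 248, σ(113) = 114, σ(114) = 240, σ(115) = 144, σ(116) = 210, σ(117) = 182, σ(118) = 180, σ(119) = 144, σ(120) = 360, σ(121) = 133, σ(122) = 186, σ(123) = 168, σ(124) = 224, σ(125) = 156, σ(126) = 312, σ(127) = 128, σ(128) = 255. Summing all 128 values: 13535. (Average order: Σ_{n ≤ x} σ(n) ~ (π²/12) x². For x = 128, (π²/12)·128² ≈ 13475.30.)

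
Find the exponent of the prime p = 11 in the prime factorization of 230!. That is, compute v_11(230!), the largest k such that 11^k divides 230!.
v_11(230!) = 21

Legendre's formula: v_p(n!) = Σ_{k ≥ 1} ⌊n / p^k⌋. For p = 11, n = 230, the terms are:
  ⌊230/11^1⌋ = ⌊230/11⌋ = 20
  ⌊230/11^2⌋ = ⌊230/121⌋ = 1
(the next term ⌊230/11^3⌋ = 0, terminating the sum). Summing: v_11(230!) = 20 + 1 = 21.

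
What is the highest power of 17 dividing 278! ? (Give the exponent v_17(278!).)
v_17(278!) = 16

Legendre's formula: v_p(n!) = Σ_{k ≥ 1} ⌊n / p^k⌋. For p = 17, n = 278, the terms are:
  ⌊278/17^1⌋ = ⌊278/17⌋ = 16
(the next term ⌊278/17^2⌋ = 0, terminating the sum). Summing: v_17(278!) = 16 = 16.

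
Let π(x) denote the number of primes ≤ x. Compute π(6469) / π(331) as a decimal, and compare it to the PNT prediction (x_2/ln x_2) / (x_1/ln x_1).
π(6469)/π(331) = 839/67 ≈ 12.5224;  PNT prediction ≈ 12.9229.

π(331) = 67 and π(6469) = 839, so π(6469)/π(331) ≈ 12.5224. The PNT-predicted ratio is (6469/ln(6469)) / (331/ln(331)) ≈ 12.9229. The two agree to within a few percent, as expected.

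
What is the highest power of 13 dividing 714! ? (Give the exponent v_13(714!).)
v_13(714!) = 58

Legendre's formula: v_p(n!) = Σ_{k ≥ 1} ⌊n / p^k⌋. For p = 13, n = 714, the terms are:
  ⌊714/13^1⌋ = ⌊714/13⌋ = 54
  ⌊714/13^2⌋ = ⌊714/169⌋ = 4
(the next term ⌊714/13^3⌋ = 0, terminating the sum). Summing: v_13(714!) = 54 + 4 = 58.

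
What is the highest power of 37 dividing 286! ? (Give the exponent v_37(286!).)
v_37(286!) = 7

Legendre's formula: v_p(n!) = Σ_{k ≥ 1} ⌊n / p^k⌋. For p = 37, n = 286, the terms are:
  ⌊286/37^1⌋ = ⌊286/37⌋ = 7
(the next term ⌊286/37^2⌋ = 0, terminating the sum). Summing: v_37(286!) = 7 = 7.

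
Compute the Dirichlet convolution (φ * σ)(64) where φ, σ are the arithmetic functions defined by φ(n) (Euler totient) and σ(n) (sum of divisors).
(φ * σ)(64) = 448

Divisors of 64: [1, 2, 4, 8, 16, 32, 64]. For each d | 64:
  d = 1: φ(1) · σ(64/1) = 1 · 127 = 127
  d = 2: φ(2) · σ(64/2) = 1 · 63 = 63
  d = 4: φ(4) · σ(64/4) = 2 · 31 = 62
  d = 8: φ(8) · σ(64/8) = 4 · 15 = 60
  d = 16: φ(16) · σ(64/16) = 8 · 7 = 56
  d = 32: φ(32) · σ(64/32) = 16 · 3 = 48
  d = 64: φ(64) · σ(64/64) = 32 · 1 = 32
Summing: (φ * σ)(64) = 127 + 63 + 62 + 60 + 56 + 48 + 32 = 448.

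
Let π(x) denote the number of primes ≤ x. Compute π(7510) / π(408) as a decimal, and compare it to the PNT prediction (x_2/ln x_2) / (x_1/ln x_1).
π(7510)/π(408) = 951/79 ≈ 12.0380;  PNT prediction ≈ 12.3990.

π(408) = 79 and π(7510) = 951, so π(7510)/π(408) ≈ 12.0380. The PNT-predicted ratio is (7510/ln(7510)) / (408/ln(408)) ≈ 12.3990. The two agree to within a few percent, as expected.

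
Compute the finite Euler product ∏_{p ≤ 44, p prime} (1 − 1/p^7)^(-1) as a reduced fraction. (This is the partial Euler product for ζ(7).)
∏ = 45646702807467713699372033067809267220048714619200580949120845685181752370766160993819090186875/45268741527906747399557358241617585589782139439825822687873840391576296184501153303048882388992

The primes p ≤ 44 are [2, 3, 5, 7, 11, 13, 17, 19, 23, 29, 31, 37, 41, 43]. For each prime, (1 − 1/p^7)^(-1) = p^7 / (p^7 − 1). The product is (1 − 1/2^7)^(-1), (1 − 1/3^7)^(-1), (1 − 1/5^7)^(-1), (1 − 1/7^7)^(-1), (1 − 1/11^7)^(-1), (1 − 1/13^7)^(-1), (1 − 1/17^7)^(-1), (1 − 1/19^7)^(-1), (1 − 1/23^7)^(-1), (1 − 1/29^7)^(-1), (1 − 1/31^7)^(-1), (1 − 1/37^7)^(-1), (1 − 1/41^7)^(-1), (1 − 1/43^7)^(-1) = ∏ p^7 / (p^7 − 1) = 45646702807467713699372033067809267220048714619200580949120845685181752370766160993819090186875/45268741527906747399557358241617585589782139439825822687873840391576296184501153303048882388992.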